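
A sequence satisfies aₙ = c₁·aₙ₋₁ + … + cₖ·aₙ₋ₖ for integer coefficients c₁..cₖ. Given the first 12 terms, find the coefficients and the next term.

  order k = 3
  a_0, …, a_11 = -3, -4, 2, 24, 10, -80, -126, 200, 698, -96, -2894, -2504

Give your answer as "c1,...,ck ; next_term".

  a_3 = 0·2 + -3·-4 + -4·-3 = 24
  a_4 = 0·24 + -3·2 + -4·-4 = 10
  a_5 = 0·10 + -3·24 + -4·2 = -80
  a_6 = 0·-80 + -3·10 + -4·24 = -126
  a_7 = 0·-126 + -3·-80 + -4·10 = 200
  a_8 = 0·200 + -3·-126 + -4·-80 = 698
  a_9 = 0·698 + -3·200 + -4·-126 = -96
  a_10 = 0·-96 + -3·698 + -4·200 = -2894
  a_11 = 0·-2894 + -3·-96 + -4·698 = -2504
  a_12 = 0·-2504 + -3·-2894 + -4·-96 = 9066

0,-3,-4 ; 9066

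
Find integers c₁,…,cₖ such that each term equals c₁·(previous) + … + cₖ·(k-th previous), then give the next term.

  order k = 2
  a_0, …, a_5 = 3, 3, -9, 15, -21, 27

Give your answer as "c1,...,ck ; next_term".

  a_2 = -2·3 + -1·3 = -9
  a_3 = -2·-9 + -1·3 = 15
  a_4 = -2·15 + -1·-9 = -21
  a_5 = -2·-21 + -1·15 = 27
  a_6 = -2·27 + -1·-21 = -33

-2,-1 ; -33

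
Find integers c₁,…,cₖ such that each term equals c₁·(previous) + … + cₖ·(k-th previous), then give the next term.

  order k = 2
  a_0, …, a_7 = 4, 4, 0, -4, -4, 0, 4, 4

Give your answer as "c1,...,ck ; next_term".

1,-1 ; 0

  a_2 = 1·4 + -1·4 = 0
  a_3 = 1·0 + -1·4 = -4
  a_4 = 1·-4 + -1·0 = -4
  a_5 = 1·-4 + -1·-4 = 0
  a_6 = 1·0 + -1·-4 = 4
  a_7 = 1·4 + -1·0 = 4
  a_8 = 1·4 + -1·4 = 0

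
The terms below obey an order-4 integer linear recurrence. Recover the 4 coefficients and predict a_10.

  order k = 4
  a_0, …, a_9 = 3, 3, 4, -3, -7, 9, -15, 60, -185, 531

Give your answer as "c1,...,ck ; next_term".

-3,-1,-3,-1 ; -1573

  a_4 = -3·-3 + -1·4 + -3·3 + -1·3 = -7
  a_5 = -3·-7 + -1·-3 + -3·4 + -1·3 = 9
  a_6 = -3·9 + -1·-7 + -3·-3 + -1·4 = -15
  a_7 = -3·-15 + -1·9 + -3·-7 + -1·-3 = 60
  a_8 = -3·60 + -1·-15 + -3·9 + -1·-7 = -185
  a_9 = -3·-185 + -1·60 + -3·-15 + -1·9 = 531
  a_10 = -3·531 + -1·-185 + -3·60 + -1·-15 = -1573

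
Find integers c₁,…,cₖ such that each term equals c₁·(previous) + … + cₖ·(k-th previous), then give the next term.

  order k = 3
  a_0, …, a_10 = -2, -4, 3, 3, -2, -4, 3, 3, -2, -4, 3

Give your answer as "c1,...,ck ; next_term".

  a_3 = -1·3 + -1·-4 + -1·-2 = 3
  a_4 = -1·3 + -1·3 + -1·-4 = -2
  a_5 = -1·-2 + -1·3 + -1·3 = -4
  a_6 = -1·-4 + -1·-2 + -1·3 = 3
  a_7 = -1·3 + -1·-4 + -1·-2 = 3
  a_8 = -1·3 + -1·3 + -1·-4 = -2
  a_9 = -1·-2 + -1·3 + -1·3 = -4
  a_10 = -1·-4 + -1·-2 + -1·3 = 3
  a_11 = -1·3 + -1·-4 + -1·-2 = 3

-1,-1,-1 ; 3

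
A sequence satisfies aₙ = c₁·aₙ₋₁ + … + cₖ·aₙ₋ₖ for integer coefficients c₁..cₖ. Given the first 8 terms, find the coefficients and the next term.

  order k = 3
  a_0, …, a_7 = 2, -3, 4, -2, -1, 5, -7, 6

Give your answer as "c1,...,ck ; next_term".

-1,0,1 ; -1

  a_3 = -1·4 + 0·-3 + 1·2 = -2
  a_4 = -1·-2 + 0·4 + 1·-3 = -1
  a_5 = -1·-1 + 0·-2 + 1·4 = 5
  a_6 = -1·5 + 0·-1 + 1·-2 = -7
  a_7 = -1·-7 + 0·5 + 1·-1 = 6
  a_8 = -1·6 + 0·-7 + 1·5 = -1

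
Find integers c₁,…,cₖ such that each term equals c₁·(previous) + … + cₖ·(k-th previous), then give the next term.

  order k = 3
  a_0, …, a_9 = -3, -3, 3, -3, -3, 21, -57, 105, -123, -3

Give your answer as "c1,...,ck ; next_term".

  a_3 = -3·3 + -3·-3 + 1·-3 = -3
  a_4 = -3·-3 + -3·3 + 1·-3 = -3
  a_5 = -3·-3 + -3·-3 + 1·3 = 21
  a_6 = -3·21 + -3·-3 + 1·-3 = -57
  a_7 = -3·-57 + -3·21 + 1·-3 = 105
  a_8 = -3·105 + -3·-57 + 1·21 = -123
  a_9 = -3·-123 + -3·105 + 1·-57 = -3
  a_10 = -3·-3 + -3·-123 + 1·105 = 483

-3,-3,1 ; 483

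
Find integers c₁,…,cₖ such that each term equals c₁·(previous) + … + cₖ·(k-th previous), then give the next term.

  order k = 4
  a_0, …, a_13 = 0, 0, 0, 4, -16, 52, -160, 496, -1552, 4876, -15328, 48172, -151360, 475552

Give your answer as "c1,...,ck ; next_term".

  a_4 = -4·4 + -3·0 + 0·0 + 3·0 = -16
  a_5 = -4·-16 + -3·4 + 0·0 + 3·0 = 52
  a_6 = -4·52 + -3·-16 + 0·4 + 3·0 = -160
  a_7 = -4·-160 + -3·52 + 0·-16 + 3·4 = 496
  a_8 = -4·496 + -3·-160 + 0·52 + 3·-16 = -1552
  a_9 = -4·-1552 + -3·496 + 0·-160 + 3·52 = 4876
  a_10 = -4·4876 + -3·-1552 + 0·496 + 3·-160 = -15328
  a_11 = -4·-15328 + -3·4876 + 0·-1552 + 3·496 = 48172
  a_12 = -4·48172 + -3·-15328 + 0·4876 + 3·-1552 = -151360
  a_13 = -4·-151360 + -3·48172 + 0·-15328 + 3·4876 = 475552
  a_14 = -4·475552 + -3·-151360 + 0·48172 + 3·-15328 = -1494112

-4,-3,0,3 ; -1494112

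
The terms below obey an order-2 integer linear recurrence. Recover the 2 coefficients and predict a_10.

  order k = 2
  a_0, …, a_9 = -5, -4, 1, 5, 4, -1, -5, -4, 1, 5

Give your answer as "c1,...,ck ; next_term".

1,-1 ; 4

  a_2 = 1·-4 + -1·-5 = 1
  a_3 = 1·1 + -1·-4 = 5
  a_4 = 1·5 + -1·1 = 4
  a_5 = 1·4 + -1·5 = -1
  a_6 = 1·-1 + -1·4 = -5
  a_7 = 1·-5 + -1·-1 = -4
  a_8 = 1·-4 + -1·-5 = 1
  a_9 = 1·1 + -1·-4 = 5
  a_10 = 1·5 + -1·1 = 4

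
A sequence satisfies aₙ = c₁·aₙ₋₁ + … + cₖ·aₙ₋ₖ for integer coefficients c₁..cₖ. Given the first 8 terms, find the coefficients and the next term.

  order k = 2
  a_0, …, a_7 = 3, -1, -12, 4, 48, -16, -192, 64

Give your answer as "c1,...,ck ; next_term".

0,-4 ; 768

  a_2 = 0·-1 + -4·3 = -12
  a_3 = 0·-12 + -4·-1 = 4
  a_4 = 0·4 + -4·-12 = 48
  a_5 = 0·48 + -4·4 = -16
  a_6 = 0·-16 + -4·48 = -192
  a_7 = 0·-192 + -4·-16 = 64
  a_8 = 0·64 + -4·-192 = 768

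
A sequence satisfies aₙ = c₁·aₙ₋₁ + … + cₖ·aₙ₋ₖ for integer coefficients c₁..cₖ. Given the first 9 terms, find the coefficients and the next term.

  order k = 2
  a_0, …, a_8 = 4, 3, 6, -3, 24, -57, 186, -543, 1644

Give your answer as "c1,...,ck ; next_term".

-2,3 ; -4917

  a_2 = -2·3 + 3·4 = 6
  a_3 = -2·6 + 3·3 = -3
  a_4 = -2·-3 + 3·6 = 24
  a_5 = -2·24 + 3·-3 = -57
  a_6 = -2·-57 + 3·24 = 186
  a_7 = -2·186 + 3·-57 = -543
  a_8 = -2·-543 + 3·186 = 1644
  a_9 = -2·1644 + 3·-543 = -4917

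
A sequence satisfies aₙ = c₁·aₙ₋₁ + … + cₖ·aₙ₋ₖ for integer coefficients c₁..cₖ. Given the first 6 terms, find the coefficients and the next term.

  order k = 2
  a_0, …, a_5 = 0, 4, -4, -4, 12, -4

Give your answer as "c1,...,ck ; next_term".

-1,-2 ; -20

  a_2 = -1·4 + -2·0 = -4
  a_3 = -1·-4 + -2·4 = -4
  a_4 = -1·-4 + -2·-4 = 12
  a_5 = -1·12 + -2·-4 = -4
  a_6 = -1·-4 + -2·12 = -20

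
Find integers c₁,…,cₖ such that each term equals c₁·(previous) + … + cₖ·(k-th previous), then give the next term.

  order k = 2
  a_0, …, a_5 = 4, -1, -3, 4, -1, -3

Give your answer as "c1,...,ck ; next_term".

-1,-1 ; 4

  a_2 = -1·-1 + -1·4 = -3
  a_3 = -1·-3 + -1·-1 = 4
  a_4 = -1·4 + -1·-3 = -1
  a_5 = -1·-1 + -1·4 = -3
  a_6 = -1·-3 + -1·-1 = 4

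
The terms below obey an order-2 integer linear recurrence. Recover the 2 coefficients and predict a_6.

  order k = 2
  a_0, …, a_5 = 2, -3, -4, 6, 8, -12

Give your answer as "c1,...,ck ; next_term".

0,-2 ; -16

  a_2 = 0·-3 + -2·2 = -4
  a_3 = 0·-4 + -2·-3 = 6
  a_4 = 0·6 + -2·-4 = 8
  a_5 = 0·8 + -2·6 = -12
  a_6 = 0·-12 + -2·8 = -16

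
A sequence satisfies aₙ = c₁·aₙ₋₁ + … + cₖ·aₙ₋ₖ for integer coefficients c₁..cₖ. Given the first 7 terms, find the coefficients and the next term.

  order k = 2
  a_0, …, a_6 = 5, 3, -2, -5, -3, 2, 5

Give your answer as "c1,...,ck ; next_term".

1,-1 ; 3

  a_2 = 1·3 + -1·5 = -2
  a_3 = 1·-2 + -1·3 = -5
  a_4 = 1·-5 + -1·-2 = -3
  a_5 = 1·-3 + -1·-5 = 2
  a_6 = 1·2 + -1·-3 = 5
  a_7 = 1·5 + -1·2 = 3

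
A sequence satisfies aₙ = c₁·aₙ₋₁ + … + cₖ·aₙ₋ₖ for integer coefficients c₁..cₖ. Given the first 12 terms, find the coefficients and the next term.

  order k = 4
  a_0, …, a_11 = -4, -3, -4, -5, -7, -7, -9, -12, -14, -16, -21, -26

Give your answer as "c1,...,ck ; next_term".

0,0,1,1 ; -30

  a_4 = 0·-5 + 0·-4 + 1·-3 + 1·-4 = -7
  a_5 = 0·-7 + 0·-5 + 1·-4 + 1·-3 = -7
  a_6 = 0·-7 + 0·-7 + 1·-5 + 1·-4 = -9
  a_7 = 0·-9 + 0·-7 + 1·-7 + 1·-5 = -12
  a_8 = 0·-12 + 0·-9 + 1·-7 + 1·-7 = -14
  a_9 = 0·-14 + 0·-12 + 1·-9 + 1·-7 = -16
  a_10 = 0·-16 + 0·-14 + 1·-12 + 1·-9 = -21
  a_11 = 0·-21 + 0·-16 + 1·-14 + 1·-12 = -26
  a_12 = 0·-26 + 0·-21 + 1·-16 + 1·-14 = -30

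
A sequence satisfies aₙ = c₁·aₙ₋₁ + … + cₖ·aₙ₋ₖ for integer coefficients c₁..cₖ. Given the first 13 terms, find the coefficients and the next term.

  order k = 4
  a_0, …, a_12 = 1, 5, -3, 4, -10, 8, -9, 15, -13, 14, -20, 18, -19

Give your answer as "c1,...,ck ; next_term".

-1,0,-1,-1 ; 25

  a_4 = -1·4 + 0·-3 + -1·5 + -1·1 = -10
  a_5 = -1·-10 + 0·4 + -1·-3 + -1·5 = 8
  a_6 = -1·8 + 0·-10 + -1·4 + -1·-3 = -9
  a_7 = -1·-9 + 0·8 + -1·-10 + -1·4 = 15
  a_8 = -1·15 + 0·-9 + -1·8 + -1·-10 = -13
  a_9 = -1·-13 + 0·15 + -1·-9 + -1·8 = 14
  a_10 = -1·14 + 0·-13 + -1·15 + -1·-9 = -20
  a_11 = -1·-20 + 0·14 + -1·-13 + -1·15 = 18
  a_12 = -1·18 + 0·-20 + -1·14 + -1·-13 = -19
  a_13 = -1·-19 + 0·18 + -1·-20 + -1·14 = 25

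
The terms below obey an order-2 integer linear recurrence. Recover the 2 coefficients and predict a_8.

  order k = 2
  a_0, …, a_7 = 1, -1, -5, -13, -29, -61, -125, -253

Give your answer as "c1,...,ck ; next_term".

  a_2 = 3·-1 + -2·1 = -5
  a_3 = 3·-5 + -2·-1 = -13
  a_4 = 3·-13 + -2·-5 = -29
  a_5 = 3·-29 + -2·-13 = -61
  a_6 = 3·-61 + -2·-29 = -125
  a_7 = 3·-125 + -2·-61 = -253
  a_8 = 3·-253 + -2·-125 = -509

3,-2 ; -509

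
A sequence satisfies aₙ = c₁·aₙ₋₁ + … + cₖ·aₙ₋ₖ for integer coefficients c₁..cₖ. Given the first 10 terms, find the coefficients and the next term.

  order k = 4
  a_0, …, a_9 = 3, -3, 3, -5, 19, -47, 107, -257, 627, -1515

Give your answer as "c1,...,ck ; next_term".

  a_4 = -2·-5 + 0·3 + -2·-3 + 1·3 = 19
  a_5 = -2·19 + 0·-5 + -2·3 + 1·-3 = -47
  a_6 = -2·-47 + 0·19 + -2·-5 + 1·3 = 107
  a_7 = -2·107 + 0·-47 + -2·19 + 1·-5 = -257
  a_8 = -2·-257 + 0·107 + -2·-47 + 1·19 = 627
  a_9 = -2·627 + 0·-257 + -2·107 + 1·-47 = -1515
  a_10 = -2·-1515 + 0·627 + -2·-257 + 1·107 = 3651

-2,0,-2,1 ; 3651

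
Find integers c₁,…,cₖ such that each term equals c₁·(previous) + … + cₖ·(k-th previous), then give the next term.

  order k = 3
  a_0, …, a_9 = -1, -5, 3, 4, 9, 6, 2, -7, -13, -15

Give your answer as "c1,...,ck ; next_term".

  a_3 = 1·3 + 0·-5 + -1·-1 = 4
  a_4 = 1·4 + 0·3 + -1·-5 = 9
  a_5 = 1·9 + 0·4 + -1·3 = 6
  a_6 = 1·6 + 0·9 + -1·4 = 2
  a_7 = 1·2 + 0·6 + -1·9 = -7
  a_8 = 1·-7 + 0·2 + -1·6 = -13
  a_9 = 1·-13 + 0·-7 + -1·2 = -15
  a_10 = 1·-15 + 0·-13 + -1·-7 = -8

1,0,-1 ; -8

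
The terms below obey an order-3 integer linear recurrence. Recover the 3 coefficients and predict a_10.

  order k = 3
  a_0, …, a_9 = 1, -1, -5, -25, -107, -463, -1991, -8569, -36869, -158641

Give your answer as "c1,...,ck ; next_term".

4,2,-3 ; -682595

  a_3 = 4·-5 + 2·-1 + -3·1 = -25
  a_4 = 4·-25 + 2·-5 + -3·-1 = -107
  a_5 = 4·-107 + 2·-25 + -3·-5 = -463
  a_6 = 4·-463 + 2·-107 + -3·-25 = -1991
  a_7 = 4·-1991 + 2·-463 + -3·-107 = -8569
  a_8 = 4·-8569 + 2·-1991 + -3·-463 = -36869
  a_9 = 4·-36869 + 2·-8569 + -3·-1991 = -158641
  a_10 = 4·-158641 + 2·-36869 + -3·-8569 = -682595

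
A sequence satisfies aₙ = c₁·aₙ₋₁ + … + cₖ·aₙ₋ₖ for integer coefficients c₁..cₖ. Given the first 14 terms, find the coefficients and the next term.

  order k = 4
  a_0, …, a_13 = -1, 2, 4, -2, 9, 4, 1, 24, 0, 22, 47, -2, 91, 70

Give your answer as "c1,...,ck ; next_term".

  a_4 = 0·-2 + 1·4 + 2·2 + -1·-1 = 9
  a_5 = 0·9 + 1·-2 + 2·4 + -1·2 = 4
  a_6 = 0·4 + 1·9 + 2·-2 + -1·4 = 1
  a_7 = 0·1 + 1·4 + 2·9 + -1·-2 = 24
  a_8 = 0·24 + 1·1 + 2·4 + -1·9 = 0
  a_9 = 0·0 + 1·24 + 2·1 + -1·4 = 22
  a_10 = 0·22 + 1·0 + 2·24 + -1·1 = 47
  a_11 = 0·47 + 1·22 + 2·0 + -1·24 = -2
  a_12 = 0·-2 + 1·47 + 2·22 + -1·0 = 91
  a_13 = 0·91 + 1·-2 + 2·47 + -1·22 = 70
  a_14 = 0·70 + 1·91 + 2·-2 + -1·47 = 40

0,1,2,-1 ; 40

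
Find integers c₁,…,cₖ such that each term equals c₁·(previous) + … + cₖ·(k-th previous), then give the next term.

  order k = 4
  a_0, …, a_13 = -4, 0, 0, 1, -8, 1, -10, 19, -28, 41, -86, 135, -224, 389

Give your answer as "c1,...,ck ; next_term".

0,1,-2,2 ; -666

  a_4 = 0·1 + 1·0 + -2·0 + 2·-4 = -8
  a_5 = 0·-8 + 1·1 + -2·0 + 2·0 = 1
  a_6 = 0·1 + 1·-8 + -2·1 + 2·0 = -10
  a_7 = 0·-10 + 1·1 + -2·-8 + 2·1 = 19
  a_8 = 0·19 + 1·-10 + -2·1 + 2·-8 = -28
  a_9 = 0·-28 + 1·19 + -2·-10 + 2·1 = 41
  a_10 = 0·41 + 1·-28 + -2·19 + 2·-10 = -86
  a_11 = 0·-86 + 1·41 + -2·-28 + 2·19 = 135
  a_12 = 0·135 + 1·-86 + -2·41 + 2·-28 = -224
  a_13 = 0·-224 + 1·135 + -2·-86 + 2·41 = 389
  a_14 = 0·389 + 1·-224 + -2·135 + 2·-86 = -666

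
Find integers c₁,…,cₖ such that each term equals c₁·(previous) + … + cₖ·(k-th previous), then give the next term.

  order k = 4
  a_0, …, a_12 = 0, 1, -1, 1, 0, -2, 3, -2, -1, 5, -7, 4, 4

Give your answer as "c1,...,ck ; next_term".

  a_4 = -1·1 + -1·-1 + 0·1 + -1·0 = 0
  a_5 = -1·0 + -1·1 + 0·-1 + -1·1 = -2
  a_6 = -1·-2 + -1·0 + 0·1 + -1·-1 = 3
  a_7 = -1·3 + -1·-2 + 0·0 + -1·1 = -2
  a_8 = -1·-2 + -1·3 + 0·-2 + -1·0 = -1
  a_9 = -1·-1 + -1·-2 + 0·3 + -1·-2 = 5
  a_10 = -1·5 + -1·-1 + 0·-2 + -1·3 = -7
  a_11 = -1·-7 + -1·5 + 0·-1 + -1·-2 = 4
  a_12 = -1·4 + -1·-7 + 0·5 + -1·-1 = 4
  a_13 = -1·4 + -1·4 + 0·-7 + -1·5 = -13

-1,-1,0,-1 ; -13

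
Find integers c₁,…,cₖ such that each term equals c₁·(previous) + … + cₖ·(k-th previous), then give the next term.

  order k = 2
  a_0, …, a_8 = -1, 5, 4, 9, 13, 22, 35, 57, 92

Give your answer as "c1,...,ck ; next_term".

  a_2 = 1·5 + 1·-1 = 4
  a_3 = 1·4 + 1·5 = 9
  a_4 = 1·9 + 1·4 = 13
  a_5 = 1·13 + 1·9 = 22
  a_6 = 1·22 + 1·13 = 35
  a_7 = 1·35 + 1·22 = 57
  a_8 = 1·57 + 1·35 = 92
  a_9 = 1·92 + 1·57 = 149

1,1 ; 149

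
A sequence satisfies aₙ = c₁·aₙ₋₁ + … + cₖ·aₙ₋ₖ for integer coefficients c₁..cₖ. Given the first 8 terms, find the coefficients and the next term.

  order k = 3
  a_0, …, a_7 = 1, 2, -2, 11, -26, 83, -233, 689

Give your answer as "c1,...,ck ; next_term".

  a_3 = -2·-2 + 3·2 + 1·1 = 11
  a_4 = -2·11 + 3·-2 + 1·2 = -26
  a_5 = -2·-26 + 3·11 + 1·-2 = 83
  a_6 = -2·83 + 3·-26 + 1·11 = -233
  a_7 = -2·-233 + 3·83 + 1·-26 = 689
  a_8 = -2·689 + 3·-233 + 1·83 = -1994

-2,3,1 ; -1994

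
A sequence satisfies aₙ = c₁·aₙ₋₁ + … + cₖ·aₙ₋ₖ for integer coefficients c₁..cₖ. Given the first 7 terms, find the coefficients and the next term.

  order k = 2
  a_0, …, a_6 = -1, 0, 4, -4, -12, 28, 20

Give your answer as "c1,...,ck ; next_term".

-1,-4 ; -132

  a_2 = -1·0 + -4·-1 = 4
  a_3 = -1·4 + -4·0 = -4
  a_4 = -1·-4 + -4·4 = -12
  a_5 = -1·-12 + -4·-4 = 28
  a_6 = -1·28 + -4·-12 = 20
  a_7 = -1·20 + -4·28 = -132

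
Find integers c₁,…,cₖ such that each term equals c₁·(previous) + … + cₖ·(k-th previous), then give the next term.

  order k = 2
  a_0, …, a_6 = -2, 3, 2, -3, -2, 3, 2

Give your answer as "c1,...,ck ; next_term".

  a_2 = 0·3 + -1·-2 = 2
  a_3 = 0·2 + -1·3 = -3
  a_4 = 0·-3 + -1·2 = -2
  a_5 = 0·-2 + -1·-3 = 3
  a_6 = 0·3 + -1·-2 = 2
  a_7 = 0·2 + -1·3 = -3

0,-1 ; -3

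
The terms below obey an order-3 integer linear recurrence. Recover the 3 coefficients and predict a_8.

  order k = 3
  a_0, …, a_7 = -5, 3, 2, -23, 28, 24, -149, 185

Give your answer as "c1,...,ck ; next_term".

  a_3 = -1·2 + -2·3 + 3·-5 = -23
  a_4 = -1·-23 + -2·2 + 3·3 = 28
  a_5 = -1·28 + -2·-23 + 3·2 = 24
  a_6 = -1·24 + -2·28 + 3·-23 = -149
  a_7 = -1·-149 + -2·24 + 3·28 = 185
  a_8 = -1·185 + -2·-149 + 3·24 = 185

-1,-2,3 ; 185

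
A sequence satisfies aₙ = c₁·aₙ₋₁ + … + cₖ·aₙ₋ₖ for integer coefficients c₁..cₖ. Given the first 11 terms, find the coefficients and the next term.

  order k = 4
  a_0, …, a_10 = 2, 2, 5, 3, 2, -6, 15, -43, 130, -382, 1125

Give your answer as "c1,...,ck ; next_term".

-2,2,-2,1 ; -3317

  a_4 = -2·3 + 2·5 + -2·2 + 1·2 = 2
  a_5 = -2·2 + 2·3 + -2·5 + 1·2 = -6
  a_6 = -2·-6 + 2·2 + -2·3 + 1·5 = 15
  a_7 = -2·15 + 2·-6 + -2·2 + 1·3 = -43
  a_8 = -2·-43 + 2·15 + -2·-6 + 1·2 = 130
  a_9 = -2·130 + 2·-43 + -2·15 + 1·-6 = -382
  a_10 = -2·-382 + 2·130 + -2·-43 + 1·15 = 1125
  a_11 = -2·1125 + 2·-382 + -2·130 + 1·-43 = -3317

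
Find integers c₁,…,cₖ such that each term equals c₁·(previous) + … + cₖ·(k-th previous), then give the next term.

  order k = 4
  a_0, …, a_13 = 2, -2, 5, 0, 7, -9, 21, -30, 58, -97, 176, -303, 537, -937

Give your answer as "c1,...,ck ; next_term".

  a_4 = -1·0 + 1·5 + 0·-2 + 1·2 = 7
  a_5 = -1·7 + 1·0 + 0·5 + 1·-2 = -9
  a_6 = -1·-9 + 1·7 + 0·0 + 1·5 = 21
  a_7 = -1·21 + 1·-9 + 0·7 + 1·0 = -30
  a_8 = -1·-30 + 1·21 + 0·-9 + 1·7 = 58
  a_9 = -1·58 + 1·-30 + 0·21 + 1·-9 = -97
  a_10 = -1·-97 + 1·58 + 0·-30 + 1·21 = 176
  a_11 = -1·176 + 1·-97 + 0·58 + 1·-30 = -303
  a_12 = -1·-303 + 1·176 + 0·-97 + 1·58 = 537
  a_13 = -1·537 + 1·-303 + 0·176 + 1·-97 = -937
  a_14 = -1·-937 + 1·537 + 0·-303 + 1·176 = 1650

-1,1,0,1 ; 1650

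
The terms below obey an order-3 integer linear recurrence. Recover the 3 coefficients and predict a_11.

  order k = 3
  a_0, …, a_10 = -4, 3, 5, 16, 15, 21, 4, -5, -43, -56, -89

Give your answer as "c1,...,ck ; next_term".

1,1,-2 ; -59

  a_3 = 1·5 + 1·3 + -2·-4 = 16
  a_4 = 1·16 + 1·5 + -2·3 = 15
  a_5 = 1·15 + 1·16 + -2·5 = 21
  a_6 = 1·21 + 1·15 + -2·16 = 4
  a_7 = 1·4 + 1·21 + -2·15 = -5
  a_8 = 1·-5 + 1·4 + -2·21 = -43
  a_9 = 1·-43 + 1·-5 + -2·4 = -56
  a_10 = 1·-56 + 1·-43 + -2·-5 = -89
  a_11 = 1·-89 + 1·-56 + -2·-43 = -59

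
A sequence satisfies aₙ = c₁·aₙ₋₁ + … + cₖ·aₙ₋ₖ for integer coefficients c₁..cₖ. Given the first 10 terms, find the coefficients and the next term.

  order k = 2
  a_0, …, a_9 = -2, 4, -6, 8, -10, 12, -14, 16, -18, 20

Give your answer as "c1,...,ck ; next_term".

  a_2 = -2·4 + -1·-2 = -6
  a_3 = -2·-6 + -1·4 = 8
  a_4 = -2·8 + -1·-6 = -10
  a_5 = -2·-10 + -1·8 = 12
  a_6 = -2·12 + -1·-10 = -14
  a_7 = -2·-14 + -1·12 = 16
  a_8 = -2·16 + -1·-14 = -18
  a_9 = -2·-18 + -1·16 = 20
  a_10 = -2·20 + -1·-18 = -22

-2,-1 ; -22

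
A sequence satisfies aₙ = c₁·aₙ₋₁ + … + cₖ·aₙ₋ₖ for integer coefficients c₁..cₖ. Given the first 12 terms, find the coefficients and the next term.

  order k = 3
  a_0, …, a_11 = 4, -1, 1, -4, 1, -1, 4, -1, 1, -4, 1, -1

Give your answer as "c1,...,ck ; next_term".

  a_3 = 0·1 + 0·-1 + -1·4 = -4
  a_4 = 0·-4 + 0·1 + -1·-1 = 1
  a_5 = 0·1 + 0·-4 + -1·1 = -1
  a_6 = 0·-1 + 0·1 + -1·-4 = 4
  a_7 = 0·4 + 0·-1 + -1·1 = -1
  a_8 = 0·-1 + 0·4 + -1·-1 = 1
  a_9 = 0·1 + 0·-1 + -1·4 = -4
  a_10 = 0·-4 + 0·1 + -1·-1 = 1
  a_11 = 0·1 + 0·-4 + -1·1 = -1
  a_12 = 0·-1 + 0·1 + -1·-4 = 4

0,0,-1 ; 4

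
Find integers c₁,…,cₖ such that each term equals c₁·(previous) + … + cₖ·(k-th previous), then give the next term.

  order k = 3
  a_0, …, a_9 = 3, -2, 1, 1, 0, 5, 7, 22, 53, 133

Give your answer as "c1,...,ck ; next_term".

1,3,2 ; 336

  a_3 = 1·1 + 3·-2 + 2·3 = 1
  a_4 = 1·1 + 3·1 + 2·-2 = 0
  a_5 = 1·0 + 3·1 + 2·1 = 5
  a_6 = 1·5 + 3·0 + 2·1 = 7
  a_7 = 1·7 + 3·5 + 2·0 = 22
  a_8 = 1·22 + 3·7 + 2·5 = 53
  a_9 = 1·53 + 3·22 + 2·7 = 133
  a_10 = 1·133 + 3·53 + 2·22 = 336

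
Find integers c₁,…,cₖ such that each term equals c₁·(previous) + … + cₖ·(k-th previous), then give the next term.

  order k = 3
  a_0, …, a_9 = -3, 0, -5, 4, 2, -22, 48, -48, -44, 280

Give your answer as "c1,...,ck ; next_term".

-2,-2,2 ; -568

  a_3 = -2·-5 + -2·0 + 2·-3 = 4
  a_4 = -2·4 + -2·-5 + 2·0 = 2
  a_5 = -2·2 + -2·4 + 2·-5 = -22
  a_6 = -2·-22 + -2·2 + 2·4 = 48
  a_7 = -2·48 + -2·-22 + 2·2 = -48
  a_8 = -2·-48 + -2·48 + 2·-22 = -44
  a_9 = -2·-44 + -2·-48 + 2·48 = 280
  a_10 = -2·280 + -2·-44 + 2·-48 = -568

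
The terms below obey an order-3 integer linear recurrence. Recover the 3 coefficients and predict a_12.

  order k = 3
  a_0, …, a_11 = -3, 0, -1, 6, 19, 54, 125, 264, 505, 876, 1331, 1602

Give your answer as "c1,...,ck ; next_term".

3,-1,-3 ; 847

  a_3 = 3·-1 + -1·0 + -3·-3 = 6
  a_4 = 3·6 + -1·-1 + -3·0 = 19
  a_5 = 3·19 + -1·6 + -3·-1 = 54
  a_6 = 3·54 + -1·19 + -3·6 = 125
  a_7 = 3·125 + -1·54 + -3·19 = 264
  a_8 = 3·264 + -1·125 + -3·54 = 505
  a_9 = 3·505 + -1·264 + -3·125 = 876
  a_10 = 3·876 + -1·505 + -3·264 = 1331
  a_11 = 3·1331 + -1·876 + -3·505 = 1602
  a_12 = 3·1602 + -1·1331 + -3·876 = 847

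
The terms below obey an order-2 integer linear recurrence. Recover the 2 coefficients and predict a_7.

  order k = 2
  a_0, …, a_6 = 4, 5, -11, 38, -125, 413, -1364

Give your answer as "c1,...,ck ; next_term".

-3,1 ; 4505

  a_2 = -3·5 + 1·4 = -11
  a_3 = -3·-11 + 1·5 = 38
  a_4 = -3·38 + 1·-11 = -125
  a_5 = -3·-125 + 1·38 = 413
  a_6 = -3·413 + 1·-125 = -1364
  a_7 = -3·-1364 + 1·413 = 4505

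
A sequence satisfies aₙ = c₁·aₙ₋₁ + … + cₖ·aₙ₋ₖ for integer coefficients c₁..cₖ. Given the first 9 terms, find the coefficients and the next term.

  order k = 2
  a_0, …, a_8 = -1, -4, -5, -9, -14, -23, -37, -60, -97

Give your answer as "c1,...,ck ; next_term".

1,1 ; -157

  a_2 = 1·-4 + 1·-1 = -5
  a_3 = 1·-5 + 1·-4 = -9
  a_4 = 1·-9 + 1·-5 = -14
  a_5 = 1·-14 + 1·-9 = -23
  a_6 = 1·-23 + 1·-14 = -37
  a_7 = 1·-37 + 1·-23 = -60
  a_8 = 1·-60 + 1·-37 = -97
  a_9 = 1·-97 + 1·-60 = -157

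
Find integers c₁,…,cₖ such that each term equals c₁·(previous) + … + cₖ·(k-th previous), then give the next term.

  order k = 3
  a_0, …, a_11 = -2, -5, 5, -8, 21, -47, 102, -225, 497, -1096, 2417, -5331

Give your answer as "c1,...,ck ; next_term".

-2,0,-1 ; 11758

  a_3 = -2·5 + 0·-5 + -1·-2 = -8
  a_4 = -2·-8 + 0·5 + -1·-5 = 21
  a_5 = -2·21 + 0·-8 + -1·5 = -47
  a_6 = -2·-47 + 0·21 + -1·-8 = 102
  a_7 = -2·102 + 0·-47 + -1·21 = -225
  a_8 = -2·-225 + 0·102 + -1·-47 = 497
  a_9 = -2·497 + 0·-225 + -1·102 = -1096
  a_10 = -2·-1096 + 0·497 + -1·-225 = 2417
  a_11 = -2·2417 + 0·-1096 + -1·497 = -5331
  a_12 = -2·-5331 + 0·2417 + -1·-1096 = 11758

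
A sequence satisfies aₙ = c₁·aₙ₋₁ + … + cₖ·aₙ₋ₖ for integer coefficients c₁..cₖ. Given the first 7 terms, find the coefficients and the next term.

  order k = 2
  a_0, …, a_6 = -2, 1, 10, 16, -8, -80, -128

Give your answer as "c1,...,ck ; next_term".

2,-4 ; 64

  a_2 = 2·1 + -4·-2 = 10
  a_3 = 2·10 + -4·1 = 16
  a_4 = 2·16 + -4·10 = -8
  a_5 = 2·-8 + -4·16 = -80
  a_6 = 2·-80 + -4·-8 = -128
  a_7 = 2·-128 + -4·-80 = 64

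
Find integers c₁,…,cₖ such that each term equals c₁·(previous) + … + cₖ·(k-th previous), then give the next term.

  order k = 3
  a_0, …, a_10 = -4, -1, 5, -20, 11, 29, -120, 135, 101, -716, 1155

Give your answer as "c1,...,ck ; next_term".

  a_3 = -1·5 + -1·-1 + 4·-4 = -20
  a_4 = -1·-20 + -1·5 + 4·-1 = 11
  a_5 = -1·11 + -1·-20 + 4·5 = 29
  a_6 = -1·29 + -1·11 + 4·-20 = -120
  a_7 = -1·-120 + -1·29 + 4·11 = 135
  a_8 = -1·135 + -1·-120 + 4·29 = 101
  a_9 = -1·101 + -1·135 + 4·-120 = -716
  a_10 = -1·-716 + -1·101 + 4·135 = 1155
  a_11 = -1·1155 + -1·-716 + 4·101 = -35

-1,-1,4 ; -35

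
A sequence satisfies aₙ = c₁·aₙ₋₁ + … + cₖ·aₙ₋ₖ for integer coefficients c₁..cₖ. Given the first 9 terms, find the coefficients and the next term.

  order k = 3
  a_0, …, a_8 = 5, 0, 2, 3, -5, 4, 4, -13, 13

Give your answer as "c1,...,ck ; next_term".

-1,-1,1 ; 4

  a_3 = -1·2 + -1·0 + 1·5 = 3
  a_4 = -1·3 + -1·2 + 1·0 = -5
  a_5 = -1·-5 + -1·3 + 1·2 = 4
  a_6 = -1·4 + -1·-5 + 1·3 = 4
  a_7 = -1·4 + -1·4 + 1·-5 = -13
  a_8 = -1·-13 + -1·4 + 1·4 = 13
  a_9 = -1·13 + -1·-13 + 1·4 = 4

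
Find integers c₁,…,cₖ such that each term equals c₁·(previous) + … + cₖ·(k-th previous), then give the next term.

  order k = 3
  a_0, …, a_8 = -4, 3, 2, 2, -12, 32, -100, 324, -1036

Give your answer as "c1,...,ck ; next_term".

-3,0,-2 ; 3308

  a_3 = -3·2 + 0·3 + -2·-4 = 2
  a_4 = -3·2 + 0·2 + -2·3 = -12
  a_5 = -3·-12 + 0·2 + -2·2 = 32
  a_6 = -3·32 + 0·-12 + -2·2 = -100
  a_7 = -3·-100 + 0·32 + -2·-12 = 324
  a_8 = -3·324 + 0·-100 + -2·32 = -1036
  a_9 = -3·-1036 + 0·324 + -2·-100 = 3308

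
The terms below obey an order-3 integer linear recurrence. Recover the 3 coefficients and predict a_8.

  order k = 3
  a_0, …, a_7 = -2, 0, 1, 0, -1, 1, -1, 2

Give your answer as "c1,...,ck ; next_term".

-2,-1,-1 ; -4

  a_3 = -2·1 + -1·0 + -1·-2 = 0
  a_4 = -2·0 + -1·1 + -1·0 = -1
  a_5 = -2·-1 + -1·0 + -1·1 = 1
  a_6 = -2·1 + -1·-1 + -1·0 = -1
  a_7 = -2·-1 + -1·1 + -1·-1 = 2
  a_8 = -2·2 + -1·-1 + -1·1 = -4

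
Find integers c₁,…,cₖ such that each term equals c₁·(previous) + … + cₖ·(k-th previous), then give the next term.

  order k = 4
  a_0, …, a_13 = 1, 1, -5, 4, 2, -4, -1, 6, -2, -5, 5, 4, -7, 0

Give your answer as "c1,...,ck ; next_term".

0,0,1,1 ; 9

  a_4 = 0·4 + 0·-5 + 1·1 + 1·1 = 2
  a_5 = 0·2 + 0·4 + 1·-5 + 1·1 = -4
  a_6 = 0·-4 + 0·2 + 1·4 + 1·-5 = -1
  a_7 = 0·-1 + 0·-4 + 1·2 + 1·4 = 6
  a_8 = 0·6 + 0·-1 + 1·-4 + 1·2 = -2
  a_9 = 0·-2 + 0·6 + 1·-1 + 1·-4 = -5
  a_10 = 0·-5 + 0·-2 + 1·6 + 1·-1 = 5
  a_11 = 0·5 + 0·-5 + 1·-2 + 1·6 = 4
  a_12 = 0·4 + 0·5 + 1·-5 + 1·-2 = -7
  a_13 = 0·-7 + 0·4 + 1·5 + 1·-5 = 0
  a_14 = 0·0 + 0·-7 + 1·4 + 1·5 = 9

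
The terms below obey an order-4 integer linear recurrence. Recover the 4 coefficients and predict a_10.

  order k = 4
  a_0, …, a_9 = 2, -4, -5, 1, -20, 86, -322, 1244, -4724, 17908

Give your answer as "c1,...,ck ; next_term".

-4,0,2,-4 ; -67856

  a_4 = -4·1 + 0·-5 + 2·-4 + -4·2 = -20
  a_5 = -4·-20 + 0·1 + 2·-5 + -4·-4 = 86
  a_6 = -4·86 + 0·-20 + 2·1 + -4·-5 = -322
  a_7 = -4·-322 + 0·86 + 2·-20 + -4·1 = 1244
  a_8 = -4·1244 + 0·-322 + 2·86 + -4·-20 = -4724
  a_9 = -4·-4724 + 0·1244 + 2·-322 + -4·86 = 17908
  a_10 = -4·17908 + 0·-4724 + 2·1244 + -4·-322 = -67856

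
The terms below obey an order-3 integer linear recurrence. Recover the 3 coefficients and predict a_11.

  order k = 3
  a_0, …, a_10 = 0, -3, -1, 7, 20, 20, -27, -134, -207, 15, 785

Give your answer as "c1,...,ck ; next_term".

2,-3,-1 ; 1732

  a_3 = 2·-1 + -3·-3 + -1·0 = 7
  a_4 = 2·7 + -3·-1 + -1·-3 = 20
  a_5 = 2·20 + -3·7 + -1·-1 = 20
  a_6 = 2·20 + -3·20 + -1·7 = -27
  a_7 = 2·-27 + -3·20 + -1·20 = -134
  a_8 = 2·-134 + -3·-27 + -1·20 = -207
  a_9 = 2·-207 + -3·-134 + -1·-27 = 15
  a_10 = 2·15 + -3·-207 + -1·-134 = 785
  a_11 = 2·785 + -3·15 + -1·-207 = 1732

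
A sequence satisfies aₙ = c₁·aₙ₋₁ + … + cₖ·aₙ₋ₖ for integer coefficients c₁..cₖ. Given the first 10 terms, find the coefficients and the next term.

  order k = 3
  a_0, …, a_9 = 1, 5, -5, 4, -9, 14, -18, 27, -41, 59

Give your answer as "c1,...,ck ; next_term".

-1,0,-1 ; -86

  a_3 = -1·-5 + 0·5 + -1·1 = 4
  a_4 = -1·4 + 0·-5 + -1·5 = -9
  a_5 = -1·-9 + 0·4 + -1·-5 = 14
  a_6 = -1·14 + 0·-9 + -1·4 = -18
  a_7 = -1·-18 + 0·14 + -1·-9 = 27
  a_8 = -1·27 + 0·-18 + -1·14 = -41
  a_9 = -1·-41 + 0·27 + -1·-18 = 59
  a_10 = -1·59 + 0·-41 + -1·27 = -86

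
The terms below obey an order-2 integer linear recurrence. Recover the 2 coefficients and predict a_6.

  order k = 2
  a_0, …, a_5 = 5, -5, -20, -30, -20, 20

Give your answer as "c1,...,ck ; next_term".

2,-2 ; 80

  a_2 = 2·-5 + -2·5 = -20
  a_3 = 2·-20 + -2·-5 = -30
  a_4 = 2·-30 + -2·-20 = -20
  a_5 = 2·-20 + -2·-30 = 20
  a_6 = 2·20 + -2·-20 = 80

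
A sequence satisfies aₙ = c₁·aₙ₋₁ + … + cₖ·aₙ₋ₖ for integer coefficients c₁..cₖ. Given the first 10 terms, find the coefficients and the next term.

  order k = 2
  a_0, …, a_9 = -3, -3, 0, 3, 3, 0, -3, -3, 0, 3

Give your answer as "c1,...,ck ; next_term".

  a_2 = 1·-3 + -1·-3 = 0
  a_3 = 1·0 + -1·-3 = 3
  a_4 = 1·3 + -1·0 = 3
  a_5 = 1·3 + -1·3 = 0
  a_6 = 1·0 + -1·3 = -3
  a_7 = 1·-3 + -1·0 = -3
  a_8 = 1·-3 + -1·-3 = 0
  a_9 = 1·0 + -1·-3 = 3
  a_10 = 1·3 + -1·0 = 3

1,-1 ; 3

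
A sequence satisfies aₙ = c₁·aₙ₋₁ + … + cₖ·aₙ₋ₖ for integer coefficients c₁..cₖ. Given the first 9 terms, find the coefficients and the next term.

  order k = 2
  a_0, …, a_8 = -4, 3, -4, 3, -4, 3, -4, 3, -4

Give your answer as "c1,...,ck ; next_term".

  a_2 = 0·3 + 1·-4 = -4
  a_3 = 0·-4 + 1·3 = 3
  a_4 = 0·3 + 1·-4 = -4
  a_5 = 0·-4 + 1·3 = 3
  a_6 = 0·3 + 1·-4 = -4
  a_7 = 0·-4 + 1·3 = 3
  a_8 = 0·3 + 1·-4 = -4
  a_9 = 0·-4 + 1·3 = 3

0,1 ; 3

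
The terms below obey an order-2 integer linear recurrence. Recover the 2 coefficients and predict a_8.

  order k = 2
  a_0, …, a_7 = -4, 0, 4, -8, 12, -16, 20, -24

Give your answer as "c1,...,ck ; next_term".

  a_2 = -2·0 + -1·-4 = 4
  a_3 = -2·4 + -1·0 = -8
  a_4 = -2·-8 + -1·4 = 12
  a_5 = -2·12 + -1·-8 = -16
  a_6 = -2·-16 + -1·12 = 20
  a_7 = -2·20 + -1·-16 = -24
  a_8 = -2·-24 + -1·20 = 28

-2,-1 ; 28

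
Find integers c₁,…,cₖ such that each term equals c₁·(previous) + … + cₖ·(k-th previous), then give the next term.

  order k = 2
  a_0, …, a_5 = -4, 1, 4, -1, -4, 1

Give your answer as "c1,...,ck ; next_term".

0,-1 ; 4

  a_2 = 0·1 + -1·-4 = 4
  a_3 = 0·4 + -1·1 = -1
  a_4 = 0·-1 + -1·4 = -4
  a_5 = 0·-4 + -1·-1 = 1
  a_6 = 0·1 + -1·-4 = 4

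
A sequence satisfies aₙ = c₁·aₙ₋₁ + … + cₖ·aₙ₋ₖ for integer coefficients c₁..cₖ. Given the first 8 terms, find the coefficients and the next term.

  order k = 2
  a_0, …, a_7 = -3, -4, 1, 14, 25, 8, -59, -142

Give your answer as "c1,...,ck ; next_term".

2,-3 ; -107

  a_2 = 2·-4 + -3·-3 = 1
  a_3 = 2·1 + -3·-4 = 14
  a_4 = 2·14 + -3·1 = 25
  a_5 = 2·25 + -3·14 = 8
  a_6 = 2·8 + -3·25 = -59
  a_7 = 2·-59 + -3·8 = -142
  a_8 = 2·-142 + -3·-59 = -107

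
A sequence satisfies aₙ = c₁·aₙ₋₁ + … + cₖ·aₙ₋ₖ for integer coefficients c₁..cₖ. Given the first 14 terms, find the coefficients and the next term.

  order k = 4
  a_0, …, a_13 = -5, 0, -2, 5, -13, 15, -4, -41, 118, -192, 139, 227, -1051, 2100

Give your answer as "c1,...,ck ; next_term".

-2,-1,3,1 ; -2329

  a_4 = -2·5 + -1·-2 + 3·0 + 1·-5 = -13
  a_5 = -2·-13 + -1·5 + 3·-2 + 1·0 = 15
  a_6 = -2·15 + -1·-13 + 3·5 + 1·-2 = -4
  a_7 = -2·-4 + -1·15 + 3·-13 + 1·5 = -41
  a_8 = -2·-41 + -1·-4 + 3·15 + 1·-13 = 118
  a_9 = -2·118 + -1·-41 + 3·-4 + 1·15 = -192
  a_10 = -2·-192 + -1·118 + 3·-41 + 1·-4 = 139
  a_11 = -2·139 + -1·-192 + 3·118 + 1·-41 = 227
  a_12 = -2·227 + -1·139 + 3·-192 + 1·118 = -1051
  a_13 = -2·-1051 + -1·227 + 3·139 + 1·-192 = 2100
  a_14 = -2·2100 + -1·-1051 + 3·227 + 1·139 = -2329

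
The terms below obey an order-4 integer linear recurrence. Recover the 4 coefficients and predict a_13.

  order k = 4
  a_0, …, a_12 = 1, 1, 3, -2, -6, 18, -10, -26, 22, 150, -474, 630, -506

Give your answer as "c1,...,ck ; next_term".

  a_4 = -3·-2 + -4·3 + -4·1 + 4·1 = -6
  a_5 = -3·-6 + -4·-2 + -4·3 + 4·1 = 18
  a_6 = -3·18 + -4·-6 + -4·-2 + 4·3 = -10
  a_7 = -3·-10 + -4·18 + -4·-6 + 4·-2 = -26
  a_8 = -3·-26 + -4·-10 + -4·18 + 4·-6 = 22
  a_9 = -3·22 + -4·-26 + -4·-10 + 4·18 = 150
  a_10 = -3·150 + -4·22 + -4·-26 + 4·-10 = -474
  a_11 = -3·-474 + -4·150 + -4·22 + 4·-26 = 630
  a_12 = -3·630 + -4·-474 + -4·150 + 4·22 = -506
  a_13 = -3·-506 + -4·630 + -4·-474 + 4·150 = 1494

-3,-4,-4,4 ; 1494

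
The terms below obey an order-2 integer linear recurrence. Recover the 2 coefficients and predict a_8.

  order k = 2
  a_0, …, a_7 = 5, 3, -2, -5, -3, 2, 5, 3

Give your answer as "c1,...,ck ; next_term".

  a_2 = 1·3 + -1·5 = -2
  a_3 = 1·-2 + -1·3 = -5
  a_4 = 1·-5 + -1·-2 = -3
  a_5 = 1·-3 + -1·-5 = 2
  a_6 = 1·2 + -1·-3 = 5
  a_7 = 1·5 + -1·2 = 3
  a_8 = 1·3 + -1·5 = -2

1,-1 ; -2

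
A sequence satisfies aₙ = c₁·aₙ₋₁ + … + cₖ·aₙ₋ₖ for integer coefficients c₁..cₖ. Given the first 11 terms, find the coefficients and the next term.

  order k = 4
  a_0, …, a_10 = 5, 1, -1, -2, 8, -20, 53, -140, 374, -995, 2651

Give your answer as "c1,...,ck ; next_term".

-2,2,1,1 ; -7058

  a_4 = -2·-2 + 2·-1 + 1·1 + 1·5 = 8
  a_5 = -2·8 + 2·-2 + 1·-1 + 1·1 = -20
  a_6 = -2·-20 + 2·8 + 1·-2 + 1·-1 = 53
  a_7 = -2·53 + 2·-20 + 1·8 + 1·-2 = -140
  a_8 = -2·-140 + 2·53 + 1·-20 + 1·8 = 374
  a_9 = -2·374 + 2·-140 + 1·53 + 1·-20 = -995
  a_10 = -2·-995 + 2·374 + 1·-140 + 1·53 = 2651
  a_11 = -2·2651 + 2·-995 + 1·374 + 1·-140 = -7058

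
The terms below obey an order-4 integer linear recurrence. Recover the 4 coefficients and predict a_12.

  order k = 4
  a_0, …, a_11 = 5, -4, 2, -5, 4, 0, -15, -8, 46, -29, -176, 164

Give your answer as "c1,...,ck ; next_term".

  a_4 = 0·-5 + -2·2 + 3·-4 + 4·5 = 4
  a_5 = 0·4 + -2·-5 + 3·2 + 4·-4 = 0
  a_6 = 0·0 + -2·4 + 3·-5 + 4·2 = -15
  a_7 = 0·-15 + -2·0 + 3·4 + 4·-5 = -8
  a_8 = 0·-8 + -2·-15 + 3·0 + 4·4 = 46
  a_9 = 0·46 + -2·-8 + 3·-15 + 4·0 = -29
  a_10 = 0·-29 + -2·46 + 3·-8 + 4·-15 = -176
  a_11 = 0·-176 + -2·-29 + 3·46 + 4·-8 = 164
  a_12 = 0·164 + -2·-176 + 3·-29 + 4·46 = 449

0,-2,3,4 ; 449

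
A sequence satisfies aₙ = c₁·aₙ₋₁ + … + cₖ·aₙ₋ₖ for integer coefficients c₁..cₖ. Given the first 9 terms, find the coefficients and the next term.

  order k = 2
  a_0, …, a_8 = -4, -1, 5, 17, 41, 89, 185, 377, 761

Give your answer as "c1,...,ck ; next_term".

  a_2 = 3·-1 + -2·-4 = 5
  a_3 = 3·5 + -2·-1 = 17
  a_4 = 3·17 + -2·5 = 41
  a_5 = 3·41 + -2·17 = 89
  a_6 = 3·89 + -2·41 = 185
  a_7 = 3·185 + -2·89 = 377
  a_8 = 3·377 + -2·185 = 761
  a_9 = 3·761 + -2·377 = 1529

3,-2 ; 1529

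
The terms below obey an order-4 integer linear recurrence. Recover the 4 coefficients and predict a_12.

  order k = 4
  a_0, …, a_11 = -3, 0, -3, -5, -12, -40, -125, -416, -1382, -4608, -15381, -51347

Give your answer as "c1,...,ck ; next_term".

  a_4 = 3·-5 + 2·-3 + -2·0 + -3·-3 = -12
  a_5 = 3·-12 + 2·-5 + -2·-3 + -3·0 = -40
  a_6 = 3·-40 + 2·-12 + -2·-5 + -3·-3 = -125
  a_7 = 3·-125 + 2·-40 + -2·-12 + -3·-5 = -416
  a_8 = 3·-416 + 2·-125 + -2·-40 + -3·-12 = -1382
  a_9 = 3·-1382 + 2·-416 + -2·-125 + -3·-40 = -4608
  a_10 = 3·-4608 + 2·-1382 + -2·-416 + -3·-125 = -15381
  a_11 = 3·-15381 + 2·-4608 + -2·-1382 + -3·-416 = -51347
  a_12 = 3·-51347 + 2·-15381 + -2·-4608 + -3·-1382 = -171441

3,2,-2,-3 ; -171441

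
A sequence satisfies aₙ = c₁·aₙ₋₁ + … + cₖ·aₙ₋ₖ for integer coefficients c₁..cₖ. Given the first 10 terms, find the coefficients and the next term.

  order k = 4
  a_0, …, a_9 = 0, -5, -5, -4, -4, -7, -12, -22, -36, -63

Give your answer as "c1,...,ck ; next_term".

1,2,-2,1 ; -103

  a_4 = 1·-4 + 2·-5 + -2·-5 + 1·0 = -4
  a_5 = 1·-4 + 2·-4 + -2·-5 + 1·-5 = -7
  a_6 = 1·-7 + 2·-4 + -2·-4 + 1·-5 = -12
  a_7 = 1·-12 + 2·-7 + -2·-4 + 1·-4 = -22
  a_8 = 1·-22 + 2·-12 + -2·-7 + 1·-4 = -36
  a_9 = 1·-36 + 2·-22 + -2·-12 + 1·-7 = -63
  a_10 = 1·-63 + 2·-36 + -2·-22 + 1·-12 = -103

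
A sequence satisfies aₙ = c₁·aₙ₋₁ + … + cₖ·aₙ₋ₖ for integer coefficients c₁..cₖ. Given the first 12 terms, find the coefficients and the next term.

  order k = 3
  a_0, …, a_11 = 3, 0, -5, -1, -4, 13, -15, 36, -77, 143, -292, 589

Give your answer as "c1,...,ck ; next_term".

-1,1,-2 ; -1167

  a_3 = -1·-5 + 1·0 + -2·3 = -1
  a_4 = -1·-1 + 1·-5 + -2·0 = -4
  a_5 = -1·-4 + 1·-1 + -2·-5 = 13
  a_6 = -1·13 + 1·-4 + -2·-1 = -15
  a_7 = -1·-15 + 1·13 + -2·-4 = 36
  a_8 = -1·36 + 1·-15 + -2·13 = -77
  a_9 = -1·-77 + 1·36 + -2·-15 = 143
  a_10 = -1·143 + 1·-77 + -2·36 = -292
  a_11 = -1·-292 + 1·143 + -2·-77 = 589
  a_12 = -1·589 + 1·-292 + -2·143 = -1167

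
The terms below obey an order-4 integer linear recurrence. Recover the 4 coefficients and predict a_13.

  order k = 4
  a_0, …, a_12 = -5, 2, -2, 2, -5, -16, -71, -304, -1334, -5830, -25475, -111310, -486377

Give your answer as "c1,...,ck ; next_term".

  a_4 = 4·2 + 1·-2 + 2·2 + 3·-5 = -5
  a_5 = 4·-5 + 1·2 + 2·-2 + 3·2 = -16
  a_6 = 4·-16 + 1·-5 + 2·2 + 3·-2 = -71
  a_7 = 4·-71 + 1·-16 + 2·-5 + 3·2 = -304
  a_8 = 4·-304 + 1·-71 + 2·-16 + 3·-5 = -1334
  a_9 = 4·-1334 + 1·-304 + 2·-71 + 3·-16 = -5830
  a_10 = 4·-5830 + 1·-1334 + 2·-304 + 3·-71 = -25475
  a_11 = 4·-25475 + 1·-5830 + 2·-1334 + 3·-304 = -111310
  a_12 = 4·-111310 + 1·-25475 + 2·-5830 + 3·-1334 = -486377
  a_13 = 4·-486377 + 1·-111310 + 2·-25475 + 3·-5830 = -2125258

4,1,2,3 ; -2125258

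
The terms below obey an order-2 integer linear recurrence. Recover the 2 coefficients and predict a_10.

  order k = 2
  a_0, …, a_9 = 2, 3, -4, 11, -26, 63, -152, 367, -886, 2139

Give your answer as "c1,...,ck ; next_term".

  a_2 = -2·3 + 1·2 = -4
  a_3 = -2·-4 + 1·3 = 11
  a_4 = -2·11 + 1·-4 = -26
  a_5 = -2·-26 + 1·11 = 63
  a_6 = -2·63 + 1·-26 = -152
  a_7 = -2·-152 + 1·63 = 367
  a_8 = -2·367 + 1·-152 = -886
  a_9 = -2·-886 + 1·367 = 2139
  a_10 = -2·2139 + 1·-886 = -5164

-2,1 ; -5164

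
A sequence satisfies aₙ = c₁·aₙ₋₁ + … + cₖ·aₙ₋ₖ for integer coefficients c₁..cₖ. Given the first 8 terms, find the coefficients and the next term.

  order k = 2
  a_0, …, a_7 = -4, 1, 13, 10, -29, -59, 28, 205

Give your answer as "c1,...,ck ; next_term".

1,-3 ; 121

  a_2 = 1·1 + -3·-4 = 13
  a_3 = 1·13 + -3·1 = 10
  a_4 = 1·10 + -3·13 = -29
  a_5 = 1·-29 + -3·10 = -59
  a_6 = 1·-59 + -3·-29 = 28
  a_7 = 1·28 + -3·-59 = 205
  a_8 = 1·205 + -3·28 = 121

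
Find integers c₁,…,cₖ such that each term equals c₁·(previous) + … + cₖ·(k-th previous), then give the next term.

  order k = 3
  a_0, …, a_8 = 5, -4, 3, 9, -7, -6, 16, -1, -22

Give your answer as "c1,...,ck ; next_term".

  a_3 = 0·3 + -1·-4 + 1·5 = 9
  a_4 = 0·9 + -1·3 + 1·-4 = -7
  a_5 = 0·-7 + -1·9 + 1·3 = -6
  a_6 = 0·-6 + -1·-7 + 1·9 = 16
  a_7 = 0·16 + -1·-6 + 1·-7 = -1
  a_8 = 0·-1 + -1·16 + 1·-6 = -22
  a_9 = 0·-22 + -1·-1 + 1·16 = 17

0,-1,1 ; 17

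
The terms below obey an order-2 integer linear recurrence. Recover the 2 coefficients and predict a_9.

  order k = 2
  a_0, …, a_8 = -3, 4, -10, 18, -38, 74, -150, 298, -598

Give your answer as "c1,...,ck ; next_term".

  a_2 = -1·4 + 2·-3 = -10
  a_3 = -1·-10 + 2·4 = 18
  a_4 = -1·18 + 2·-10 = -38
  a_5 = -1·-38 + 2·18 = 74
  a_6 = -1·74 + 2·-38 = -150
  a_7 = -1·-150 + 2·74 = 298
  a_8 = -1·298 + 2·-150 = -598
  a_9 = -1·-598 + 2·298 = 1194

-1,2 ; 1194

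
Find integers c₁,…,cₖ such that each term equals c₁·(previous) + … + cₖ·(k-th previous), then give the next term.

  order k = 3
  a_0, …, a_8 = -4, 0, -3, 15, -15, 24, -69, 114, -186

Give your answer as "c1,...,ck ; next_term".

  a_3 = -1·-3 + 0·0 + -3·-4 = 15
  a_4 = -1·15 + 0·-3 + -3·0 = -15
  a_5 = -1·-15 + 0·15 + -3·-3 = 24
  a_6 = -1·24 + 0·-15 + -3·15 = -69
  a_7 = -1·-69 + 0·24 + -3·-15 = 114
  a_8 = -1·114 + 0·-69 + -3·24 = -186
  a_9 = -1·-186 + 0·114 + -3·-69 = 393

-1,0,-3 ; 393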